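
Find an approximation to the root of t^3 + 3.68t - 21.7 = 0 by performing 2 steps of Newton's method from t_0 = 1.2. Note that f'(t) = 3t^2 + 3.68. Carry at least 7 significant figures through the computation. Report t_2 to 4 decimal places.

t_0 = 1.200000: f = -15.556000, f' = 8.000000 → t_1 = 1.200000 - (-15.556000)/(8.000000) = 3.144500
t_1 = 3.144500: f = 20.964199, f' = 33.343641 → t_2 = 3.144500 - (20.964199)/(33.343641) = 2.515768

2.5158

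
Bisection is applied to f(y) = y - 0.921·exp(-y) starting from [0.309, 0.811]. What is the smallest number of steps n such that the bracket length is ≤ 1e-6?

Initial width b − a = 0.811 − 0.309 = 0.502000.
After n steps the width is (b−a)/2^n; need (b−a)/2^n ≤ 1e-6.
So n ≥ log₂(0.502000/1e-6) = log₂(502000.0000) ≈ 18.9373.
Hence n = 19.

19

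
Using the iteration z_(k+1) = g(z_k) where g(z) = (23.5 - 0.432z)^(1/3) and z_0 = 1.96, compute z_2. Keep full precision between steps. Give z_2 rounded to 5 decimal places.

2.81378

z_1 = g(1.960000) = 2.829504
z_2 = g(2.829504) = 2.813778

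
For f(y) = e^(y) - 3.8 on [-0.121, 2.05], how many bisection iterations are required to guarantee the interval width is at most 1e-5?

Initial width b − a = 2.05 − -0.121 = 2.171000.
After n steps the width is (b−a)/2^n; need (b−a)/2^n ≤ 1e-5.
So n ≥ log₂(2.171000/1e-5) = log₂(217100.0000) ≈ 17.7280.
Hence n = 18.

18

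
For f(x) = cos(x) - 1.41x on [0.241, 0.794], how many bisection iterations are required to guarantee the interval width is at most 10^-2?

6

Initial width b − a = 0.794 − 0.241 = 0.553000.
After n steps the width is (b−a)/2^n; need (b−a)/2^n ≤ 10^-2.
So n ≥ log₂(0.553000/10^-2) = log₂(55.3000) ≈ 5.7892.
Hence n = 6.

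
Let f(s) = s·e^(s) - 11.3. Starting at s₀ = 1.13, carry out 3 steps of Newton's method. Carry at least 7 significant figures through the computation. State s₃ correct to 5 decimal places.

f'(s) = (s + 1)·e^(s)
s_0 = 1.130000: f = -7.801908, f' = 6.593748 → s_1 = 1.130000 - (-7.801908)/(6.593748) = 2.313228
s_1 = 2.313228: f = 12.079792, f' = 33.486790 → s_2 = 2.313228 - (12.079792)/(33.486790) = 1.952495
s_2 = 1.952495: f = 2.457761, f' = 20.804007 → s_3 = 1.952495 - (2.457761)/(20.804007) = 1.834356

1.83436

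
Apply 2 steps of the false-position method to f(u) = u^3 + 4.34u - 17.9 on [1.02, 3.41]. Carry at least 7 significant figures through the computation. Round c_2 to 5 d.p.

f(1.020000) = -12.411992, f(3.410000) = 36.551221
step 1: c = 1.625856, f(c) = -6.545984 < 0 → new bracket [1.625856, 3.410000]
step 2: c = 1.896848, f(c) = -2.842765 < 0 → new bracket [1.896848, 3.410000]

1.89685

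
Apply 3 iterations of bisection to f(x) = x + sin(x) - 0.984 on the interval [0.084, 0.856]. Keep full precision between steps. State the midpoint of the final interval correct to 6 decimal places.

f(0.084000) = -0.816099, f(0.856000) = 0.627227 (opposite signs)
step 1: m = 0.470000, f(m) = -0.061114 < 0 → root in [0.470000, 0.856000]
step 2: m = 0.663000, f(m) = 0.294484 > 0 → root in [0.470000, 0.663000]
step 3: m = 0.566500, f(m) = 0.119182 > 0 → root in [0.470000, 0.566500]
Midpoint of [0.470000, 0.566500] = 0.518250

0.518250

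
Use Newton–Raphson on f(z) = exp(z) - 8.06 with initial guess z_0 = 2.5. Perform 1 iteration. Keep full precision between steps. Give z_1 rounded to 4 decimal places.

2.1616

Newton update: z ← z − f(z)/f'(z).
f'(z) = exp(z)
z_0 = 2.500000: f = 4.122494, f' = 12.182494 → z_1 = 2.500000 - (4.122494)/(12.182494) = 2.161605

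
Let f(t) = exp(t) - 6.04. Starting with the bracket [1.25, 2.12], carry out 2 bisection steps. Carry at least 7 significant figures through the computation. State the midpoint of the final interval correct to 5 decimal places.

f(1.250000) = -2.549657, f(2.120000) = 2.291137 (opposite signs)
step 1: m = 1.685000, f(m) = -0.647549 < 0 → root in [1.685000, 2.120000]
step 2: m = 1.902500, f(m) = 0.662630 > 0 → root in [1.685000, 1.902500]
Midpoint of [1.685000, 1.902500] = 1.793750

1.79375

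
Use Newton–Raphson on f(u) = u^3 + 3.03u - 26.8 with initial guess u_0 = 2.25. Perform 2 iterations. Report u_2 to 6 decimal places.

2.658015

Newton update: u ← u − f(u)/f'(u).
f'(u) = 3u^2 + 3.03
u_0 = 2.250000: f = -8.591875, f' = 18.217500 → u_1 = 2.250000 - (-8.591875)/(18.217500) = 2.721628
u_1 = 2.721628: f = 1.606325, f' = 25.251770 → u_2 = 2.721628 - (1.606325)/(25.251770) = 2.658015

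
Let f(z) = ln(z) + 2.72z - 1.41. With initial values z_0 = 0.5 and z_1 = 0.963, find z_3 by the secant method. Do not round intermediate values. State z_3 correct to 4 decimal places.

f(z_0) = -0.743147, f(z_1) = 1.171658
z_2 = 0.963000 - (1.171658)·(0.963000 - 0.500000)/(1.171658 - (-0.743147)) = 0.679693; f(z_2) = 0.052651
z_3 = 0.679693 - (0.052651)·(0.679693 - 0.963000)/(0.052651 - (1.171658)) = 0.666363; f(z_3) = -0.003413

0.6664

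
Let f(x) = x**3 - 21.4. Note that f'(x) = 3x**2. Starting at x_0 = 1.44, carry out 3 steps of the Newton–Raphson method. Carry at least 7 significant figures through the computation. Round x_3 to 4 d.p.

x_0 = 1.440000: f = -18.414016, f' = 6.220800 → x_1 = 1.440000 - (-18.414016)/(6.220800) = 4.400072
x_1 = 4.400072: f = 63.788183, f' = 58.081901 → x_2 = 4.400072 - (63.788183)/(58.081901) = 3.301827
x_2 = 3.301827: f = 14.596708, f' = 32.706176 → x_3 = 3.301827 - (14.596708)/(32.706176) = 2.855528

2.8555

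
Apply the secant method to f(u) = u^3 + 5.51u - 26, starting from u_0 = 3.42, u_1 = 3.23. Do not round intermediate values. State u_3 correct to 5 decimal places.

f(u_0) = 32.845888, f(u_1) = 25.495567
u_2 = 3.230000 - (25.495567)·(3.230000 - 3.420000)/(25.495567 - (32.845888)) = 2.570960; f(u_2) = 5.159604
u_3 = 2.570960 - (5.159604)·(2.570960 - 3.230000)/(5.159604 - (25.495567)) = 2.403749; f(u_3) = 1.133545

2.40375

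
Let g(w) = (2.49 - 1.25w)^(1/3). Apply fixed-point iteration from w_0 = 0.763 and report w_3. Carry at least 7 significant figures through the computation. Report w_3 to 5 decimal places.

1.06866

w_1 = g(0.763000) = 1.153862
w_2 = g(1.153862) = 1.015645
w_3 = g(1.015645) = 1.068659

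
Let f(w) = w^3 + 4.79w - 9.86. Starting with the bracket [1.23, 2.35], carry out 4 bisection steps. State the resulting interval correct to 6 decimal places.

[1.370000, 1.440000]

f(1.230000) = -2.107433, f(2.350000) = 14.374375 (opposite signs)
step 1: m = 1.790000, f(m) = 4.449439 > 0 → root in [1.230000, 1.790000]
step 2: m = 1.510000, f(m) = 0.815851 > 0 → root in [1.230000, 1.510000]
step 3: m = 1.370000, f(m) = -0.726347 < 0 → root in [1.370000, 1.510000]
step 4: m = 1.440000, f(m) = 0.023584 > 0 → root in [1.370000, 1.440000]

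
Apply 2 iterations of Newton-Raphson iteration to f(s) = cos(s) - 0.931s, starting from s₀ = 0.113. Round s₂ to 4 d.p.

Newton update: s ← s − f(s)/f'(s).
f'(s) = -sin(s) - 0.931
s_0 = 0.113000: f = 0.888419, f' = -1.043760 → s_1 = 0.113000 - (0.888419)/(-1.043760) = 0.964172
s_1 = 0.964172: f = -0.327547, f' = -1.752577 → s_2 = 0.964172 - (-0.327547)/(-1.752577) = 0.777278

0.7773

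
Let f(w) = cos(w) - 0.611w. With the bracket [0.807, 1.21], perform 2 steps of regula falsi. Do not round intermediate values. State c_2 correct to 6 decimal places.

False-position update: c = (a·f(b) − b·f(a))/(f(b) − f(a)); replace the endpoint whose sign matches f(c).
f(0.807000) = 0.198591, f(1.210000) = -0.386291
step 1: c = 0.943835, f(c) = 0.010004 > 0 → new bracket [0.943835, 1.210000]
step 2: c = 0.950554, f(c) = 0.000444 > 0 → new bracket [0.950554, 1.210000]

0.950554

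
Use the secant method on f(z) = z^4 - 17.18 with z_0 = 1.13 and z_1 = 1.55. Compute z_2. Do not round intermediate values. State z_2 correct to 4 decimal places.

2.7069

f(z_0) = -15.549526, f(z_1) = -11.407994
z_2 = 1.550000 - (-11.407994)·(1.550000 - 1.130000)/(-11.407994 - (-15.549526)) = 2.706904; f(z_2) = 36.509787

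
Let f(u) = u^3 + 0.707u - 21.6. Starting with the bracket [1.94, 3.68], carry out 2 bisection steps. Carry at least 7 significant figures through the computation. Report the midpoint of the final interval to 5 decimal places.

f(1.940000) = -12.927036, f(3.680000) = 30.837792 (opposite signs)
step 1: m = 2.810000, f(m) = 2.574711 > 0 → root in [1.940000, 2.810000]
step 2: m = 2.375000, f(m) = -6.524391 < 0 → root in [2.375000, 2.810000]
Midpoint of [2.375000, 2.810000] = 2.592500

2.59250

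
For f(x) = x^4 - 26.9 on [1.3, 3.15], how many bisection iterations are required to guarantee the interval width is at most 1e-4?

Initial width b − a = 3.15 − 1.3 = 1.850000.
After n steps the width is (b−a)/2^n; need (b−a)/2^n ≤ 1e-4.
So n ≥ log₂(1.850000/1e-4) = log₂(18500.0000) ≈ 14.1752.
Hence n = 15.

15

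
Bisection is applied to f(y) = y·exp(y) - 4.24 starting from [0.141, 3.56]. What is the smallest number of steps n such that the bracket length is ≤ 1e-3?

Initial width b − a = 3.56 − 0.141 = 3.419000.
After n steps the width is (b−a)/2^n; need (b−a)/2^n ≤ 1e-3.
So n ≥ log₂(3.419000/1e-3) = log₂(3419.0000) ≈ 11.7394.
Hence n = 12.

12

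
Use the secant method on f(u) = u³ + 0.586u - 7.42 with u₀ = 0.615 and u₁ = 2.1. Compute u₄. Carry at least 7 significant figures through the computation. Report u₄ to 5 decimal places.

1.85349

f(u_0) = -6.827002, f(u_1) = 3.071600
u_2 = 2.100000 - (3.071600)·(2.100000 - 0.615000)/(3.071600 - (-6.827002)) = 1.639195; f(u_2) = -2.054981
u_3 = 1.639195 - (-2.054981)·(1.639195 - 2.100000)/(-2.054981 - (3.071600)) = 1.823908; f(u_3) = -0.283706
u_4 = 1.823908 - (-0.283706)·(1.823908 - 1.639195)/(-0.283706 - (-2.054981)) = 1.853493; f(u_4) = 0.033708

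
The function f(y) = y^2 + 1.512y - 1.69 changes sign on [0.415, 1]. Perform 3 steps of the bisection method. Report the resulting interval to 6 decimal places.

f(0.415000) = -0.890295, f(1.000000) = 0.822000 (opposite signs)
step 1: m = 0.707500, f(m) = -0.119704 < 0 → root in [0.707500, 1.000000]
step 2: m = 0.853750, f(m) = 0.329759 > 0 → root in [0.707500, 0.853750]
step 3: m = 0.780625, f(m) = 0.099680 > 0 → root in [0.707500, 0.780625]

[0.707500, 0.780625]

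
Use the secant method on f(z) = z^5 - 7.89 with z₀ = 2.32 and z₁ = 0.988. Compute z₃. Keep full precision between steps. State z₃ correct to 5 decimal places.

f(z_0) = 59.320933, f(z_1) = -6.948577
z_2 = 0.988000 - (-6.948577)·(0.988000 - 2.320000)/(-6.948577 - (59.320933)) = 1.127665; f(z_2) = -6.066525
z_3 = 1.127665 - (-6.066525)·(1.127665 - 0.988000)/(-6.066525 - (-6.948577)) = 2.088242; f(z_3) = 31.820362

2.08824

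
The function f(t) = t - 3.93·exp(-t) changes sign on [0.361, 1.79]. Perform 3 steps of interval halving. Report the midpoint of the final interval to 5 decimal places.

f(0.361000) = -2.378127, f(1.790000) = 1.133847 (opposite signs)
step 1: m = 1.075500, f(m) = -0.265130 < 0 → root in [1.075500, 1.790000]
step 2: m = 1.432750, f(m) = 0.494849 > 0 → root in [1.075500, 1.432750]
step 3: m = 1.254125, f(m) = 0.132796 > 0 → root in [1.075500, 1.254125]
Midpoint of [1.075500, 1.254125] = 1.164813

1.16481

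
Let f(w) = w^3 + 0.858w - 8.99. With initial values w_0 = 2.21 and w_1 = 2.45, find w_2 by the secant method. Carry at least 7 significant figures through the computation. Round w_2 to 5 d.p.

f(w_0) = 3.700041, f(w_1) = 7.818225
w_2 = 2.450000 - (7.818225)·(2.450000 - 2.210000)/(7.818225 - (3.700041)) = 1.994369; f(w_2) = 0.653781

1.99437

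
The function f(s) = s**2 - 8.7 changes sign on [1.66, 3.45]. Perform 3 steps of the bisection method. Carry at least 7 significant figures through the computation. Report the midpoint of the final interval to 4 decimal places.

2.8906

f(1.660000) = -5.944400, f(3.450000) = 3.202500 (opposite signs)
step 1: m = 2.555000, f(m) = -2.171975 < 0 → root in [2.555000, 3.450000]
step 2: m = 3.002500, f(m) = 0.315006 > 0 → root in [2.555000, 3.002500]
step 3: m = 2.778750, f(m) = -0.978548 < 0 → root in [2.778750, 3.002500]
Midpoint of [2.778750, 3.002500] = 2.890625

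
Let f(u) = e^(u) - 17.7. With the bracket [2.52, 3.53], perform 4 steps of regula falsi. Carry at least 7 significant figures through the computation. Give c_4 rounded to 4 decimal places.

False-position update: c = (a·f(b) − b·f(a))/(f(b) − f(a)); replace the endpoint whose sign matches f(c).
f(2.520000) = -5.271403, f(3.530000) = 16.423968
step 1: c = 2.765403, f(c) = -1.814553 < 0 → new bracket [2.765403, 3.530000]
step 2: c = 2.841473, f(c) = -0.559001 < 0 → new bracket [2.841473, 3.530000]
step 3: c = 2.864136, f(c) = -0.166097 < 0 → new bracket [2.864136, 3.530000]
step 4: c = 2.870803, f(c) = -0.048816 < 0 → new bracket [2.870803, 3.530000]

2.8708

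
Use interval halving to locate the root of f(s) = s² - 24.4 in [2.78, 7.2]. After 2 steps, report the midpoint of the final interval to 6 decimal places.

f(2.780000) = -16.671600, f(7.200000) = 27.440000 (opposite signs)
step 1: m = 4.990000, f(m) = 0.500100 > 0 → root in [2.780000, 4.990000]
step 2: m = 3.885000, f(m) = -9.306775 < 0 → root in [3.885000, 4.990000]
Midpoint of [3.885000, 4.990000] = 4.437500

4.437500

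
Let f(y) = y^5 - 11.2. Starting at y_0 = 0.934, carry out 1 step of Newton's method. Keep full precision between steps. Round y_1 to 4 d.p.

f'(y) = 5y^4
y_0 = 0.934000: f = -10.489221, f' = 3.805025 → y_1 = 0.934000 - (-10.489221)/(3.805025) = 3.690676

3.6907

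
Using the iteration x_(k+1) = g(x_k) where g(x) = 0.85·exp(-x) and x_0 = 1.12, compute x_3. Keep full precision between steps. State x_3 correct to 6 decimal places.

0.446352

x_1 = g(1.120000) = 0.277338
x_2 = g(0.277338) = 0.644129
x_3 = g(0.644129) = 0.446352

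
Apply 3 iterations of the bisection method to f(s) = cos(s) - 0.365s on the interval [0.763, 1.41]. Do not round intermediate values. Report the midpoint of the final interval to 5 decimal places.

1.12694

f(0.763000) = 0.444271, f(1.410000) = -0.354546 (opposite signs)
step 1: m = 1.086500, f(m) = 0.069013 > 0 → root in [1.086500, 1.410000]
step 2: m = 1.248250, f(m) = -0.138629 < 0 → root in [1.086500, 1.248250]
step 3: m = 1.167375, f(m) = -0.033525 < 0 → root in [1.086500, 1.167375]
Midpoint of [1.086500, 1.167375] = 1.126937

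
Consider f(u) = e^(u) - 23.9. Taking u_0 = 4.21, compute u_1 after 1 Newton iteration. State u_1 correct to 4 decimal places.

3.5648

f'(u) = e^(u)
u_0 = 4.210000: f = 43.456540, f' = 67.356540 → u_1 = 4.210000 - (43.456540)/(67.356540) = 3.564828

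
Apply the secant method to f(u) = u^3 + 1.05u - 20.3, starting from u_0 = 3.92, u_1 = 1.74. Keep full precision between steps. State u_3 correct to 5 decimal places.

2.75499

f(u_0) = 44.052288, f(u_1) = -13.204976
u_2 = 1.740000 - (-13.204976)·(1.740000 - 3.920000)/(-13.204976 - (44.052288)) = 2.242763; f(u_2) = -6.664029
u_3 = 2.242763 - (-6.664029)·(2.242763 - 1.740000)/(-6.664029 - (-13.204976)) = 2.754987; f(u_3) = 3.502960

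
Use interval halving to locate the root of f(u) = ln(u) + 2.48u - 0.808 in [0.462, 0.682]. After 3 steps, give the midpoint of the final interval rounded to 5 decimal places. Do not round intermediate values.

f(0.462000) = -0.434430, f(0.682000) = 0.500634 (opposite signs)
step 1: m = 0.572000, f(m) = 0.051944 > 0 → root in [0.462000, 0.572000]
step 2: m = 0.517000, f(m) = -0.185552 < 0 → root in [0.517000, 0.572000]
step 3: m = 0.544500, f(m) = -0.065527 < 0 → root in [0.544500, 0.572000]
Midpoint of [0.544500, 0.572000] = 0.558250

0.55825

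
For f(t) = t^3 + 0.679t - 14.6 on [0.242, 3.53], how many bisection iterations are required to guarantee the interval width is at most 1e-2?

Initial width b − a = 3.53 − 0.242 = 3.288000.
After n steps the width is (b−a)/2^n; need (b−a)/2^n ≤ 1e-2.
So n ≥ log₂(3.288000/1e-2) = log₂(328.8000) ≈ 8.3611.
Hence n = 9.

9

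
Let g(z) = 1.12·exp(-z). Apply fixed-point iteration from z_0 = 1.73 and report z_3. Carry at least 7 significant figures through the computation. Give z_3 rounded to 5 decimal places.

0.44710

z_1 = g(1.730000) = 0.198559
z_2 = g(0.198559) = 0.918301
z_3 = g(0.918301) = 0.447100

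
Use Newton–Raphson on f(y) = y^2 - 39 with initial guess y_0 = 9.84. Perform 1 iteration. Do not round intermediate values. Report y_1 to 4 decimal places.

f'(y) = 2y
y_0 = 9.840000: f = 57.825600, f' = 19.680000 → y_1 = 9.840000 - (57.825600)/(19.680000) = 6.901707

6.9017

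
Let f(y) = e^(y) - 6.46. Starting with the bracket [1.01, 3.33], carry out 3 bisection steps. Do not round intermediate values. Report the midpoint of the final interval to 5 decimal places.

1.73500

f(1.010000) = -3.714399, f(3.330000) = 21.478342 (opposite signs)
step 1: m = 2.170000, f(m) = 2.298284 > 0 → root in [1.010000, 2.170000]
step 2: m = 1.590000, f(m) = -1.556251 < 0 → root in [1.590000, 2.170000]
step 3: m = 1.880000, f(m) = 0.093505 > 0 → root in [1.590000, 1.880000]
Midpoint of [1.590000, 1.880000] = 1.735000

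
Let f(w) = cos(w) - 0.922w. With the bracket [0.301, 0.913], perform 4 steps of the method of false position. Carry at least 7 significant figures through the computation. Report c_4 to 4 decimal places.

False-position update: c = (a·f(b) − b·f(a))/(f(b) − f(a)); replace the endpoint whose sign matches f(c).
f(0.301000) = 0.677518, f(0.913000) = -0.230412
step 1: c = 0.757689, f(c) = 0.027838 > 0 → new bracket [0.757689, 0.913000]
step 2: c = 0.774430, f(c) = 0.000795 > 0 → new bracket [0.774430, 0.913000]
step 3: c = 0.774907, f(c) = 0.000022 > 0 → new bracket [0.774907, 0.913000]
step 4: c = 0.774920, f(c) = 0.000001 > 0 → new bracket [0.774920, 0.913000]

0.7749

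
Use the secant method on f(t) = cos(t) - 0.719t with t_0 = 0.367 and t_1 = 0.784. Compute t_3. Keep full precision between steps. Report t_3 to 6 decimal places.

f(t_0) = 0.669535, f(t_1) = 0.144399
t_2 = 0.784000 - (0.144399)·(0.784000 - 0.367000)/(0.144399 - (0.669535)) = 0.898664; f(t_2) = -0.023484
t_3 = 0.898664 - (-0.023484)·(0.898664 - 0.784000)/(-0.023484 - (0.144399)) = 0.882625; f(t_3) = 0.000519

0.882625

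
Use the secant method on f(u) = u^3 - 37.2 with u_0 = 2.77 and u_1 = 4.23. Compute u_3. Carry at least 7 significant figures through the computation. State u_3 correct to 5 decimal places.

3.30582

f(u_0) = -15.946067, f(u_1) = 38.486967
u_2 = 4.230000 - (38.486967)·(4.230000 - 2.770000)/(38.486967 - (-15.946067)) = 3.197705; f(u_2) = -4.502465
u_3 = 3.197705 - (-4.502465)·(3.197705 - 4.230000)/(-4.502465 - (38.486967)) = 3.305821; f(u_3) = -1.072484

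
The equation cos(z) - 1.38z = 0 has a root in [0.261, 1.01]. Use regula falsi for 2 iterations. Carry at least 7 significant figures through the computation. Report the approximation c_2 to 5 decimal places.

f(0.261000) = 0.605952, f(1.010000) = -0.861939
step 1: c = 0.570191, f(c) = 0.054935 > 0 → new bracket [0.570191, 1.010000]
step 2: c = 0.596542, f(c) = 0.004055 > 0 → new bracket [0.596542, 1.010000]

0.59654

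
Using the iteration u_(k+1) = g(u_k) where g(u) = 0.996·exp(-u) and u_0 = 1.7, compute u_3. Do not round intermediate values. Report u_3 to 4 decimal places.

u_1 = g(1.700000) = 0.181953
u_2 = g(0.181953) = 0.830306
u_3 = g(0.830306) = 0.434172

0.4342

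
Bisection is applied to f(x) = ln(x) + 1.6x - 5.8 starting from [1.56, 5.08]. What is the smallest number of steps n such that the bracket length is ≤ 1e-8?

Initial width b − a = 5.08 − 1.56 = 3.520000.
After n steps the width is (b−a)/2^n; need (b−a)/2^n ≤ 1e-8.
So n ≥ log₂(3.520000/1e-8) = log₂(352000000.0000) ≈ 28.3910.
Hence n = 29.

29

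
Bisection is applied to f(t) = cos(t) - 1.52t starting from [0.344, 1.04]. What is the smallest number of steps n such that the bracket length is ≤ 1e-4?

Initial width b − a = 1.04 − 0.344 = 0.696000.
After n steps the width is (b−a)/2^n; need (b−a)/2^n ≤ 1e-4.
So n ≥ log₂(0.696000/1e-4) = log₂(6960.0000) ≈ 12.7649.
Hence n = 13.

13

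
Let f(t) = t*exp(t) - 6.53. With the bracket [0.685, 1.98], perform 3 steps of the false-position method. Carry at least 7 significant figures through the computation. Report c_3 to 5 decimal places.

1.45458

False-position update: c = (a·f(b) − b·f(a))/(f(b) − f(a)); replace the endpoint whose sign matches f(c).
f(0.685000) = -5.171116, f(1.980000) = 7.810631
step 1: c = 1.200847, f(c) = -2.539669 < 0 → new bracket [1.200847, 1.980000]
step 2: c = 1.392029, f(c) = -0.929861 < 0 → new bracket [1.392029, 1.980000]
step 3: c = 1.454581, f(c) = -0.300487 < 0 → new bracket [1.454581, 1.980000]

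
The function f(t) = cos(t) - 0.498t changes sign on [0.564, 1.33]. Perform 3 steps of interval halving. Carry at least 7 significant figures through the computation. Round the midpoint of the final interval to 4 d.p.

0.9949

f(0.564000) = 0.564252, f(1.330000) = -0.423864 (opposite signs)
step 1: m = 0.947000, f(m) = 0.112515 > 0 → root in [0.947000, 1.330000]
step 2: m = 1.138500, f(m) = -0.148016 < 0 → root in [0.947000, 1.138500]
step 3: m = 1.042750, f(m) = -0.015443 < 0 → root in [0.947000, 1.042750]
Midpoint of [0.947000, 1.042750] = 0.994875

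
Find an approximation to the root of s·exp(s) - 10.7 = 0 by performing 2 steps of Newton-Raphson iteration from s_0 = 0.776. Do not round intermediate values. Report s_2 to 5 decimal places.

2.47096

f'(s) = (s + 1)·exp(s)
s_0 = 0.776000: f = -9.013935, f' = 3.858829 → s_1 = 0.776000 - (-9.013935)/(3.858829) = 3.111925
s_1 = 3.111925: f = 59.207081, f' = 92.371335 → s_2 = 3.111925 - (59.207081)/(92.371335) = 2.470957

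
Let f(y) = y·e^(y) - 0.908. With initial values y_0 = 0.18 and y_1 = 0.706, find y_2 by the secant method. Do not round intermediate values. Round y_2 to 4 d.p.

0.4799

f(y_0) = -0.692501, f(y_1) = 0.522265
y_2 = 0.706000 - (0.522265)·(0.706000 - 0.180000)/(0.522265 - (-0.692501)) = 0.479856; f(y_2) = -0.132628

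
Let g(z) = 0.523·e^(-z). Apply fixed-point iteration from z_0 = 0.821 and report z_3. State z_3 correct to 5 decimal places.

0.34519

z_1 = g(0.821000) = 0.230116
z_2 = g(0.230116) = 0.415493
z_3 = g(0.415493) = 0.345188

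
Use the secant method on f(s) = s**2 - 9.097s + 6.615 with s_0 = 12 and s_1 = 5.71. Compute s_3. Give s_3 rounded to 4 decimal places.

9.0583

f(s_0) = 41.451000, f(s_1) = -12.724770
s_2 = 5.710000 - (-12.724770)·(5.710000 - 12.000000)/(-12.724770 - (41.451000)) = 7.187391; f(s_2) = -7.110106
s_3 = 7.187391 - (-7.110106)·(7.187391 - 5.710000)/(-7.110106 - (-12.724770)) = 9.058279; f(s_3) = 6.264255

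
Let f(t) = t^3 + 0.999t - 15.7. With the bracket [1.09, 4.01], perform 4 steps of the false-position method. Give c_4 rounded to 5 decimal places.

f(1.090000) = -13.316061, f(4.010000) = 52.787191
step 1: c = 1.678215, f(c) = -9.296933 < 0 → new bracket [1.678215, 4.010000]
step 2: c = 2.027393, f(c) = -5.341392 < 0 → new bracket [2.027393, 4.010000]
step 3: c = 2.209574, f(c) = -2.705023 < 0 → new bracket [2.209574, 4.010000]
step 4: c = 2.297337, f(c) = -1.280172 < 0 → new bracket [2.297337, 4.010000]

2.29734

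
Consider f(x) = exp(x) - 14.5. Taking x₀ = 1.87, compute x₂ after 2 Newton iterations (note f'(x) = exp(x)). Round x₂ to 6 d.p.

Newton update: x ← x − f(x)/f'(x).
x_0 = 1.870000: f = -8.011704, f' = 6.488296 → x_1 = 1.870000 - (-8.011704)/(6.488296) = 3.104793
x_1 = 3.104793: f = 7.804604, f' = 22.304604 → x_2 = 3.104793 - (7.804604)/(22.304604) = 2.754883

2.754883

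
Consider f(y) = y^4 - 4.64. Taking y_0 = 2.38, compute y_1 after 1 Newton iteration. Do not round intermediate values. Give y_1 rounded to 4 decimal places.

1.8710

f'(y) = 4y^3
y_0 = 2.380000: f = 27.445427, f' = 53.925088 → y_1 = 2.380000 - (27.445427)/(53.925088) = 1.871045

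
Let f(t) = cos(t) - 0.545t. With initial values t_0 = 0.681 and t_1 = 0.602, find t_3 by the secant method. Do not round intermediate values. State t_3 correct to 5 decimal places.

Secant update: t_(k+1) = t_k − f(t_k)·(t_k − t_(k-1))/(f(t_k) − f(t_(k-1))).
f(t_0) = 0.405799, f(t_1) = 0.496115
t_2 = 0.602000 - (0.496115)·(0.602000 - 0.681000)/(0.496115 - (0.405799)) = 1.035954; f(t_2) = -0.054890
t_3 = 1.035954 - (-0.054890)·(1.035954 - 0.602000)/(-0.054890 - (0.496115)) = 0.992725; f(t_3) = 0.005375

0.99272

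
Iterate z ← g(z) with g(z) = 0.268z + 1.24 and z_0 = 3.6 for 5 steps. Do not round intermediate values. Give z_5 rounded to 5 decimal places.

z_1 = g(3.600000) = 2.204800
z_2 = g(2.204800) = 1.830886
z_3 = g(1.830886) = 1.730678
z_4 = g(1.730678) = 1.703822
z_5 = g(1.703822) = 1.696624

1.69662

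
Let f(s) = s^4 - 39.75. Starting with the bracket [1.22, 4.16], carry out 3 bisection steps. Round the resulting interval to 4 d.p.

f(1.220000) = -37.534665, f(4.160000) = 259.733791 (opposite signs)
step 1: m = 2.690000, f(m) = 12.611143 > 0 → root in [1.220000, 2.690000]
step 2: m = 1.955000, f(m) = -25.142125 < 0 → root in [1.955000, 2.690000]
step 3: m = 2.322500, f(m) = -10.654697 < 0 → root in [2.322500, 2.690000]

[2.3225, 2.6900]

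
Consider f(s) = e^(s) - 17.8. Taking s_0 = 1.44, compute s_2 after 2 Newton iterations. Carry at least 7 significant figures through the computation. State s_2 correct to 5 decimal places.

3.82627

f'(s) = e^(s)
s_0 = 1.440000: f = -13.579304, f' = 4.220696 → s_1 = 1.440000 - (-13.579304)/(4.220696) = 4.657314
s_1 = 4.657314: f = 87.552735, f' = 105.352735 → s_2 = 4.657314 - (87.552735)/(105.352735) = 3.826270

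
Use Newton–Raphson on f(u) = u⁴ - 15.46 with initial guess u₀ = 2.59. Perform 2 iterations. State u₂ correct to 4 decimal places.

f'(u) = 4u³
u_0 = 2.590000: f = 29.538606, f' = 69.495916 → u_1 = 2.590000 - (29.538606)/(69.495916) = 2.164959
u_1 = 2.164959: f = 6.508419, f' = 40.589069 → u_2 = 2.164959 - (6.508419)/(40.589069) = 2.004610

2.0046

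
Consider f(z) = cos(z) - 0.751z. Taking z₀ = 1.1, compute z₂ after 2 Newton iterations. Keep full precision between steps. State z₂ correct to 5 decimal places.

0.86437

f'(z) = -sin(z) - 0.751
z_0 = 1.100000: f = -0.372504, f' = -1.642207 → z_1 = 1.100000 - (-0.372504)/(-1.642207) = 0.873169
z_1 = 0.873169: f = -0.013348, f' = -1.517368 → z_2 = 0.873169 - (-0.013348)/(-1.517368) = 0.864372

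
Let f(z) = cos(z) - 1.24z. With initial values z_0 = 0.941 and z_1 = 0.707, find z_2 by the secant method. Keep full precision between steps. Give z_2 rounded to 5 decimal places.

0.64800

f(z_0) = -0.577860, f(z_1) = -0.116366
z_2 = 0.707000 - (-0.116366)·(0.707000 - 0.941000)/(-0.116366 - (-0.577860)) = 0.647997; f(z_2) = -0.006221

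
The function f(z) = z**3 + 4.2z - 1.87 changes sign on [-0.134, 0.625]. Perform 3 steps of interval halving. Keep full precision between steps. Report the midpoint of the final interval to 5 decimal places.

f(-0.134000) = -2.435206, f(0.625000) = 0.999141 (opposite signs)
step 1: m = 0.245500, f(m) = -0.824104 < 0 → root in [0.245500, 0.625000]
step 2: m = 0.435250, f(m) = 0.040505 > 0 → root in [0.245500, 0.435250]
step 3: m = 0.340375, f(m) = -0.400991 < 0 → root in [0.340375, 0.435250]
Midpoint of [0.340375, 0.435250] = 0.387813

0.38781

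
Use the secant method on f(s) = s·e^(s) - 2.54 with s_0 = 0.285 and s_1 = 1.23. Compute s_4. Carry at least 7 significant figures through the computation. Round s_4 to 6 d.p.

f(s_0) = -2.161018, f(s_1) = 1.668112
s_2 = 1.230000 - (1.668112)·(1.230000 - 0.285000)/(1.668112 - (-2.161018)) = 0.818323; f(s_2) = -0.685112
s_3 = 0.818323 - (-0.685112)·(0.818323 - 1.230000)/(-0.685112 - (1.668112)) = 0.938177; f(s_3) = -0.142656
s_4 = 0.938177 - (-0.142656)·(0.938177 - 0.818323)/(-0.142656 - (-0.685112)) = 0.969697; f(s_4) = 0.017233

0.969697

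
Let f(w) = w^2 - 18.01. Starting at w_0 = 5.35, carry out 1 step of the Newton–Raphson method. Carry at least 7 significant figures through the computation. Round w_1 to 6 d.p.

f'(w) = 2w
w_0 = 5.350000: f = 10.612500, f' = 10.700000 → w_1 = 5.350000 - (10.612500)/(10.700000) = 4.358178

4.358178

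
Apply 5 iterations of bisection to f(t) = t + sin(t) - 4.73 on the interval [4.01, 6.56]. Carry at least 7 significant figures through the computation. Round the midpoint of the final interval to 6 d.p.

f(4.010000) = -1.483301, f(6.560000) = 2.103293 (opposite signs)
step 1: m = 5.285000, f(m) = -0.285489 < 0 → root in [5.285000, 6.560000]
step 2: m = 5.922500, f(m) = 0.839584 > 0 → root in [5.285000, 5.922500]
step 3: m = 5.603750, f(m) = 0.245396 > 0 → root in [5.285000, 5.603750]
step 4: m = 5.444375, f(m) = -0.029474 < 0 → root in [5.444375, 5.603750]
step 5: m = 5.524062, f(m) = 0.105777 > 0 → root in [5.444375, 5.524062]
Midpoint of [5.444375, 5.524062] = 5.484219

5.484219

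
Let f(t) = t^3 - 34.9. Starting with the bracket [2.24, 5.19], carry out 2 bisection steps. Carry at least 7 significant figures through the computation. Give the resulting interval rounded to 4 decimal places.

f(2.240000) = -23.660576, f(5.190000) = 104.898359 (opposite signs)
step 1: m = 3.715000, f(m) = 16.371551 > 0 → root in [2.240000, 3.715000]
step 2: m = 2.977500, f(m) = -8.502955 < 0 → root in [2.977500, 3.715000]

[2.9775, 3.7150]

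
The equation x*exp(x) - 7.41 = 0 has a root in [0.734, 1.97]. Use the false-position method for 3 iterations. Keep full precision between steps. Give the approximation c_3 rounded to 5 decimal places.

1.54159

False-position update: c = (a·f(b) − b·f(a))/(f(b) − f(a)); replace the endpoint whose sign matches f(c).
f(0.734000) = -5.880786, f(1.970000) = 6.716233
step 1: c = 1.311014, f(c) = -2.546228 < 0 → new bracket [1.311014, 1.970000]
step 2: c = 1.492167, f(c) = -0.774745 < 0 → new bracket [1.492167, 1.970000]
step 3: c = 1.541587, f(c) = -0.207712 < 0 → new bracket [1.541587, 1.970000]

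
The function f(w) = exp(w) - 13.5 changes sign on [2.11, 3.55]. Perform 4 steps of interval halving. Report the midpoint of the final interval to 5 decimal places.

f(2.110000) = -5.251759, f(3.550000) = 21.313317 (opposite signs)
step 1: m = 2.830000, f(m) = 3.445461 > 0 → root in [2.110000, 2.830000]
step 2: m = 2.470000, f(m) = -1.677553 < 0 → root in [2.470000, 2.830000]
step 3: m = 2.650000, f(m) = 0.654039 > 0 → root in [2.470000, 2.650000]
step 4: m = 2.560000, f(m) = -0.564183 < 0 → root in [2.560000, 2.650000]
Midpoint of [2.560000, 2.650000] = 2.605000

2.60500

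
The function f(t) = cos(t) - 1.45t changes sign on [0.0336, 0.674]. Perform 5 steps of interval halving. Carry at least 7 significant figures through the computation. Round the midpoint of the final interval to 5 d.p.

f(0.033600) = 0.950716, f(0.674000) = -0.195969 (opposite signs)
step 1: m = 0.353800, f(m) = 0.425053 > 0 → root in [0.353800, 0.674000]
step 2: m = 0.513900, f(m) = 0.125679 > 0 → root in [0.513900, 0.674000]
step 3: m = 0.593950, f(m) = -0.032491 < 0 → root in [0.513900, 0.593950]
step 4: m = 0.553925, f(m) = 0.047275 > 0 → root in [0.553925, 0.593950]
step 5: m = 0.573937, f(m) = 0.007560 > 0 → root in [0.573937, 0.593950]
Midpoint of [0.573937, 0.593950] = 0.583944

0.58394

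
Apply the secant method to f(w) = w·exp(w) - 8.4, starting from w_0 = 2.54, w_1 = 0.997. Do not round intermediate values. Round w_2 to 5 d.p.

f(w_0) = 23.806364, f(w_1) = -5.697991
w_2 = 0.997000 - (-5.697991)·(0.997000 - 2.540000)/(-5.697991 - (23.806364)) = 1.294990; f(w_2) = -3.672045

1.29499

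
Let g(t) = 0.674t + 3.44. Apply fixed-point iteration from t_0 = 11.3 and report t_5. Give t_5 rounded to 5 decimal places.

t_1 = g(11.300000) = 11.056200
t_2 = g(11.056200) = 10.891879
t_3 = g(10.891879) = 10.781126
t_4 = g(10.781126) = 10.706479
t_5 = g(10.706479) = 10.656167

10.65617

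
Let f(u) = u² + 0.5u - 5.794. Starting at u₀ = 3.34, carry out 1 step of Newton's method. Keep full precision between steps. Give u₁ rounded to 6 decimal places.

f'(u) = 2u + 0.5
u_0 = 3.340000: f = 7.031600, f' = 7.180000 → u_1 = 3.340000 - (7.031600)/(7.180000) = 2.360669

2.360669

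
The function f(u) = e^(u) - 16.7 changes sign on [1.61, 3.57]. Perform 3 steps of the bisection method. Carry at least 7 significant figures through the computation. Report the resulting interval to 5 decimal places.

[2.59000, 2.83500]

f(1.610000) = -11.697189, f(3.570000) = 18.816593 (opposite signs)
step 1: m = 2.590000, f(m) = -3.370228 < 0 → root in [2.590000, 3.570000]
step 2: m = 3.080000, f(m) = 5.058402 > 0 → root in [2.590000, 3.080000]
step 3: m = 2.835000, f(m) = 0.330400 > 0 → root in [2.590000, 2.835000]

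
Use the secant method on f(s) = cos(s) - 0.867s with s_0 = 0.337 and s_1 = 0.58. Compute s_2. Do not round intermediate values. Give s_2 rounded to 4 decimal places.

0.8349

f(s_0) = 0.651572, f(s_1) = 0.333603
s_2 = 0.580000 - (0.333603)·(0.580000 - 0.337000)/(0.333603 - (0.651572)) = 0.834947; f(s_2) = -0.052683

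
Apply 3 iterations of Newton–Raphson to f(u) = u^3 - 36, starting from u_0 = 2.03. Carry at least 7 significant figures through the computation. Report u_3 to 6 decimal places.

f'(u) = 3u^2
u_0 = 2.030000: f = -27.634573, f' = 12.362700 → u_1 = 2.030000 - (-27.634573)/(12.362700) = 4.265319
u_1 = 4.265319: f = 41.598696, f' = 54.578828 → u_2 = 4.265319 - (41.598696)/(54.578828) = 3.503142
u_2 = 3.503142: f = 6.990578, f' = 36.816015 → u_3 = 3.503142 - (6.990578)/(36.816015) = 3.313263

3.313263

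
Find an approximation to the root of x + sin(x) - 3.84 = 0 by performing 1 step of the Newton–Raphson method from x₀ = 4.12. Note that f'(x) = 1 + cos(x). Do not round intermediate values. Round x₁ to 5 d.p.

5.36443

x_0 = 4.120000: f = -0.549609, f' = 0.441655 → x_1 = 4.120000 - (-0.549609)/(0.441655) = 5.364430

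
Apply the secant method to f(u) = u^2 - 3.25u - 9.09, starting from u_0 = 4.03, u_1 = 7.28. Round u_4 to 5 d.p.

5.05311

f(u_0) = -5.946600, f(u_1) = 20.248400
u_2 = 7.280000 - (20.248400)·(7.280000 - 4.030000)/(20.248400 - (-5.946600)) = 4.767792; f(u_2) = -1.853486
u_3 = 4.767792 - (-1.853486)·(4.767792 - 7.280000)/(-1.853486 - (20.248400)) = 4.978468; f(u_3) = -0.484878
u_4 = 4.978468 - (-0.484878)·(4.978468 - 4.767792)/(-0.484878 - (-1.853486)) = 5.053107; f(u_4) = 0.021296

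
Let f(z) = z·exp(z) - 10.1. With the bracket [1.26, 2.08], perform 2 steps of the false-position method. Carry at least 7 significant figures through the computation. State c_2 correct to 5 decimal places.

f(1.260000) = -5.657969, f(2.080000) = 6.549295
step 1: c = 1.640063, f(c) = -1.644659 < 0 → new bracket [1.640063, 2.080000]
step 2: c = 1.728366, f(c) = -0.366806 < 0 → new bracket [1.728366, 2.080000]

1.72837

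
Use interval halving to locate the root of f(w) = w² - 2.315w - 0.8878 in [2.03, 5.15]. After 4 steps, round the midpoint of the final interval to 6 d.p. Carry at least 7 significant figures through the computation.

f(2.030000) = -1.466350, f(5.150000) = 13.712450 (opposite signs)
step 1: m = 3.590000, f(m) = 3.689450 > 0 → root in [2.030000, 3.590000]
step 2: m = 2.810000, f(m) = 0.503150 > 0 → root in [2.030000, 2.810000]
step 3: m = 2.420000, f(m) = -0.633700 < 0 → root in [2.420000, 2.810000]
step 4: m = 2.615000, f(m) = -0.103300 < 0 → root in [2.615000, 2.810000]
Midpoint of [2.615000, 2.810000] = 2.712500

2.712500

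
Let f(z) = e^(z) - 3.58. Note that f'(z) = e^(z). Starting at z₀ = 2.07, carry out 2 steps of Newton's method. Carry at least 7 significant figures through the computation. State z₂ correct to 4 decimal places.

1.3034

Newton update: z ← z − f(z)/f'(z).
z_0 = 2.070000: f = 4.344823, f' = 7.924823 → z_1 = 2.070000 - (4.344823)/(7.924823) = 1.521745
z_1 = 1.521745: f = 1.000211, f' = 4.580211 → z_2 = 1.521745 - (1.000211)/(4.580211) = 1.303368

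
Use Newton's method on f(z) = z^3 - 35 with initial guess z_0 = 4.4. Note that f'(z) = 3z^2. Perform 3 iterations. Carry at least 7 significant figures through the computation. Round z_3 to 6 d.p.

z_0 = 4.400000: f = 50.184000, f' = 58.080000 → z_1 = 4.400000 - (50.184000)/(58.080000) = 3.535950
z_1 = 3.535950: f = 9.209795, f' = 37.508836 → z_2 = 3.535950 - (9.209795)/(37.508836) = 3.290414
z_2 = 3.290414: f = 0.624726, f' = 32.480468 → z_3 = 3.290414 - (0.624726)/(32.480468) = 3.271180

3.271180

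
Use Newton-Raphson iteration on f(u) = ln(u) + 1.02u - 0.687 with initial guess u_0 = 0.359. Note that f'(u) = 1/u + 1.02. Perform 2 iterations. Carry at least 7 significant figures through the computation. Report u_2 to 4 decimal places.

u_0 = 0.359000: f = -1.345253, f' = 3.805515 → u_1 = 0.359000 - (-1.345253)/(3.805515) = 0.712501
u_1 = 0.712501: f = -0.299223, f' = 2.423507 → u_2 = 0.712501 - (-0.299223)/(2.423507) = 0.835968

0.8360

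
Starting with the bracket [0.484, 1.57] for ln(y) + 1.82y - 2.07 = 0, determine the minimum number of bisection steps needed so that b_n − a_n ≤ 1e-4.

Initial width b − a = 1.57 − 0.484 = 1.086000.
After n steps the width is (b−a)/2^n; need (b−a)/2^n ≤ 1e-4.
So n ≥ log₂(1.086000/1e-4) = log₂(10860.0000) ≈ 13.4067.
Hence n = 14.

14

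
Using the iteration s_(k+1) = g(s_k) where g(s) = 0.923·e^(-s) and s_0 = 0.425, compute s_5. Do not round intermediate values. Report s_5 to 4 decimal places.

0.5440

s_1 = g(0.425000) = 0.603430
s_2 = g(0.603430) = 0.504819
s_3 = g(0.504819) = 0.557137
s_4 = g(0.557137) = 0.528738
s_5 = g(0.528738) = 0.543969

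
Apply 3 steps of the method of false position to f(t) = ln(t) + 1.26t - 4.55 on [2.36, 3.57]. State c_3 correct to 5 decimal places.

2.79529

f(2.360000) = -0.717738, f(3.570000) = 1.220766
step 1: c = 2.808007, f(c) = 0.020564 > 0 → new bracket [2.360000, 2.808007]
step 2: c = 2.795529, f(c) = 0.000387 > 0 → new bracket [2.360000, 2.795529]
step 3: c = 2.795294, f(c) = 0.000007 > 0 → new bracket [2.360000, 2.795294]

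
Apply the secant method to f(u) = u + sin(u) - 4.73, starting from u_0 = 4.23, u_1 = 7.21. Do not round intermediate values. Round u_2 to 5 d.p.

f(u_0) = -1.385889, f(u_1) = 3.279712
u_2 = 7.210000 - (3.279712)·(7.210000 - 4.230000)/(3.279712 - (-1.385889)) = 5.115191; f(u_2) = -0.534775

5.11519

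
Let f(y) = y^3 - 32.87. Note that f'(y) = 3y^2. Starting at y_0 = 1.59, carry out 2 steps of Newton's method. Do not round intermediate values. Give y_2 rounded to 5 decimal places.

3.97255

y_0 = 1.590000: f = -28.850321, f' = 7.584300 → y_1 = 1.590000 - (-28.850321)/(7.584300) = 5.393953
y_1 = 5.393953: f = 124.065604, f' = 87.284188 → y_2 = 5.393953 - (124.065604)/(87.284188) = 3.972555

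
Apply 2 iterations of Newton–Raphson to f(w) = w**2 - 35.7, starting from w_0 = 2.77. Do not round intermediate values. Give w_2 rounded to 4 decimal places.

6.1945

f'(w) = 2w
w_0 = 2.770000: f = -28.027100, f' = 5.540000 → w_1 = 2.770000 - (-28.027100)/(5.540000) = 7.829043
w_1 = 7.829043: f = 25.593919, f' = 15.658087 → w_2 = 7.829043 - (25.593919)/(15.658087) = 6.194494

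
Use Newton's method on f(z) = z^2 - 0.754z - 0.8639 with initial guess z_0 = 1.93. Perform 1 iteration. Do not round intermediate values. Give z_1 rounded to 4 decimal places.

1.4774

f'(z) = 2z - 0.754
z_0 = 1.930000: f = 1.405780, f' = 3.106000 → z_1 = 1.930000 - (1.405780)/(3.106000) = 1.477399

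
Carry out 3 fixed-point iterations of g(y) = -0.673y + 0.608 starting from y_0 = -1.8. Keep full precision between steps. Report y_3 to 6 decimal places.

1.022875

y_1 = g(-1.800000) = 1.819400
y_2 = g(1.819400) = -0.616456
y_3 = g(-0.616456) = 1.022875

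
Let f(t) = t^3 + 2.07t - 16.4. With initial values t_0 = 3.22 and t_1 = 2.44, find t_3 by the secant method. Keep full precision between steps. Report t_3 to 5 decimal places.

Secant update: t_(k+1) = t_k − f(t_k)·(t_k − t_(k-1))/(f(t_k) − f(t_(k-1))).
f(t_0) = 23.651648, f(t_1) = 3.177584
t_2 = 2.440000 - (3.177584)·(2.440000 - 3.220000)/(3.177584 - (23.651648)) = 2.318944; f(t_2) = 0.870332
t_3 = 2.318944 - (0.870332)·(2.318944 - 2.440000)/(0.870332 - (3.177584)) = 2.273279; f(t_3) = 0.053538

2.27328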